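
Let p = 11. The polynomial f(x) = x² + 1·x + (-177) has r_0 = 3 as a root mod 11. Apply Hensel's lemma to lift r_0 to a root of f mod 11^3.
r_2 = 960 (mod 1331)

Hensel: r_{i+1} = r_i − f(r_i)·(f′(r_i))^{-1} mod 11^{i+2}, f′(x) = 2x + 1. Iterate:
  r_0 = 3 (mod 11)
  r_1 = 113 (mod 121)
  r_2 = 960 (mod 1331)
Final: r = 960 satisfies f(r) ≡ 0 mod 11^3.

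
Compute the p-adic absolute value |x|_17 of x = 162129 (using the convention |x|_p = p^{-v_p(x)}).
|162129|_17 = 1/4913

Step 1 — compute v_17(x) by factoring powers of 17 out of the numerator and denominator: v_17(162129) = 3. Step 2 — apply |x|_p = p^{-v_p(x)} = 17^{-3} = 1/4913.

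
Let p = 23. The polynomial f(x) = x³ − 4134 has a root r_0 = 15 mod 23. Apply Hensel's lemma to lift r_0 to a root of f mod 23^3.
r_2 = 9698 (mod 12167)

Hensel: r_{i+1} = r_i − f(r_i)/f′(r_i) mod 23^{i+2}, where f′(x) = 3x². Iterate:
  r_0 = 15 (mod 23)
  r_1 = 176 (mod 529)
  r_2 = 9698 (mod 12167)
Final: r = 9698 with f(r) ≡ 0 mod 23^3.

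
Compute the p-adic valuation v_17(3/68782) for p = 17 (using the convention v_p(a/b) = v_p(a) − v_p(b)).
v_17(3/68782) = -3

Factor powers of 17 from the numerator and denominator of the reduced fraction: 3 = 17^0 · 3 and 68782 = 17^3 · 14. Apply v_p(a/b) = v_p(a) − v_p(b): v_17(3/68782) = 0 − 3 = -3.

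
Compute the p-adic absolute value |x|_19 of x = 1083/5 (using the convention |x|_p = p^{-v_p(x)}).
|1083/5|_19 = 1/361

Step 1 — compute v_19(x) by factoring powers of 19 out of the numerator and denominator: v_19(1083/5) = 2. Step 2 — apply |x|_p = p^{-v_p(x)} = 19^{-2} = 1/361.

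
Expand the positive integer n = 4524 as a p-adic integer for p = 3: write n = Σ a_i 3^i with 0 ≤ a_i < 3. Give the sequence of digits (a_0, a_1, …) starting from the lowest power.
(a_0, a_1, …) = (0, 2, 1, 2, 1, 0, 0, 2)

Repeated division by 3 gives the digits low-to-high: 4524 = 2·3^1 + 1·3^2 + 2·3^3 + 1·3^4 + 2·3^7. Digit sequence: (0, 2, 1, 2, 1, 0, 0, 2).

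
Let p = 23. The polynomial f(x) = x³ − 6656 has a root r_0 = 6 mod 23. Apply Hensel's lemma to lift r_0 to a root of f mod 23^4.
r_3 = 215447 (mod 279841)

Hensel: r_{i+1} = r_i − f(r_i)/f′(r_i) mod 23^{i+2}, where f′(x) = 3x². Iterate:
  r_0 = 6 (mod 23)
  r_1 = 144 (mod 529)
  r_2 = 8608 (mod 12167)
  r_3 = 215447 (mod 279841)
Final: r = 215447 with f(r) ≡ 0 mod 23^4.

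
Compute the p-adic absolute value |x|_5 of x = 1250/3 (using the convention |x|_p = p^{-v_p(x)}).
|1250/3|_5 = 1/625

Step 1 — compute v_5(x) by factoring powers of 5 out of the numerator and denominator: v_5(1250/3) = 4. Step 2 — apply |x|_p = p^{-v_p(x)} = 5^{-4} = 1/625.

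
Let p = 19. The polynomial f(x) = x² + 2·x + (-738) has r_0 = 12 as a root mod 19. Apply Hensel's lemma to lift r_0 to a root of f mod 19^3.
r_2 = 145 (mod 6859)

Hensel: r_{i+1} = r_i − f(r_i)·(f′(r_i))^{-1} mod 19^{i+2}, f′(x) = 2x + 2. Iterate:
  r_0 = 12 (mod 19)
  r_1 = 145 (mod 361)
  r_2 = 145 (mod 6859)
Final: r = 145 satisfies f(r) ≡ 0 mod 19^3.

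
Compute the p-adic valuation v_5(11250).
v_5(11250) = 4

v_5(n) is the largest exponent k such that 5^k divides n. Factor out: 11250 = 5^4 · 18. (Sign doesn't affect v_p.) So v_5(11250) = 4.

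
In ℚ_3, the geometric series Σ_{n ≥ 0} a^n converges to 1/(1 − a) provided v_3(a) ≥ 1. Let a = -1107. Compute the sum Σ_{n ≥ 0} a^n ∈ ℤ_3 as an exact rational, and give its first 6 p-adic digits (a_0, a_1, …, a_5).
Σ a^n = 1/(1 − a) = 1/1108;  first 6 digits = (1, 0, 0, 1, 1, 1)

v_3(a) = 3 ≥ 1, so the series converges in ℤ_3 to 1/(1 − a) = 1/(1 − (-1107)) = 1/1108. Expand this rational in ℤ_3: compute digits iteratively via d_i = x_i mod 3, x_{i+1} = (x_i − d_i)/3. The first 6 digits are (1, 0, 0, 1, 1, 1).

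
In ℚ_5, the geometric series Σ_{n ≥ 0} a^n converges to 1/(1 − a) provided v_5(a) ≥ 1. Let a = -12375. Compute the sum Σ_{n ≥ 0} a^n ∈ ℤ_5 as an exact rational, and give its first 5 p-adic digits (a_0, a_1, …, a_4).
Σ a^n = 1/(1 − a) = 1/12376;  first 5 digits = (1, 0, 0, 1, 0)

v_5(a) = 3 ≥ 1, so the series converges in ℤ_5 to 1/(1 − a) = 1/(1 − (-12375)) = 1/12376. Expand this rational in ℤ_5: compute digits iteratively via d_i = x_i mod 5, x_{i+1} = (x_i − d_i)/5. The first 5 digits are (1, 0, 0, 1, 0).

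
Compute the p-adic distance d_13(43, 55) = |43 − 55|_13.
d_13(43, 55) = 1

Step 1 — x − y = 43 − 55 = -12. Step 2 — v_13(-12) = 0 (factor: -12 = −(13^0 · 12); the sign does not affect v_p). Step 3 — |x − y|_13 = 13^{0} = 1.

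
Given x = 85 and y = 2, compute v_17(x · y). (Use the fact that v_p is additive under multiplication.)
v_17(170) = 1

v_p(x) = 1 (factor: 85 = 17^1 · 5); v_p(y) = 0 (factor: 2 = 17^0 · 2). Additivity: v_p(xy) = v_p(x) + v_p(y) = 1 + 0 = 1. (Direct check: xy = 170 = 17^1 · (10).)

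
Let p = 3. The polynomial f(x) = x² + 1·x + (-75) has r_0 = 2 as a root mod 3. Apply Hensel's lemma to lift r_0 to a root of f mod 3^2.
r_1 = 5 (mod 9)

Hensel: r_{i+1} = r_i − f(r_i)·(f′(r_i))^{-1} mod 3^{i+2}, f′(x) = 2x + 1. Iterate:
  r_0 = 2 (mod 3)
  r_1 = 5 (mod 9)
Final: r = 5 satisfies f(r) ≡ 0 mod 3^2.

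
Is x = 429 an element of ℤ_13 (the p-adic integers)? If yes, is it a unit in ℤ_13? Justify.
x ∈ ℤ_13 but not a unit; v_13(x) = 1 > 0

ℤ_13 = {x ∈ ℚ_13 : v_13(x) ≥ 0} and ℤ_13^× = {x ∈ ℤ_13 : v_13(x) = 0}. Here v_13(429) = v_13(num) − v_13(den) = 1; compare against these criteria.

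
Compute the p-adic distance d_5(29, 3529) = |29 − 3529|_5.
d_5(29, 3529) = 1/125

Step 1 — x − y = 29 − 3529 = -3500. Step 2 — v_5(-3500) = 3 (factor: -3500 = −(5^3 · 28); the sign does not affect v_p). Step 3 — |x − y|_5 = 5^{-3} = 1/125.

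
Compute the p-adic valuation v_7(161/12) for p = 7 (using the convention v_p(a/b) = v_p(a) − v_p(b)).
v_7(161/12) = 1

Factor powers of 7 from the numerator and denominator of the reduced fraction: 161 = 7^1 · 23 and 12 = 7^0 · 12. Apply v_p(a/b) = v_p(a) − v_p(b): v_7(161/12) = 1 − 0 = 1.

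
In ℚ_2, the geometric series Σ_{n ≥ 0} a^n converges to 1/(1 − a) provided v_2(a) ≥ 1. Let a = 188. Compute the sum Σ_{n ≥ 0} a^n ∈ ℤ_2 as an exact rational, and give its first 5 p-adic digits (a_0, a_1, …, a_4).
Σ a^n = 1/(1 − a) = -1/187;  first 5 digits = (1, 0, 1, 1, 0)

v_2(a) = 2 ≥ 1, so the series converges in ℤ_2 to 1/(1 − a) = 1/(1 − 188) = -1/187. Expand this rational in ℤ_2: compute digits iteratively via d_i = x_i mod 2, x_{i+1} = (x_i − d_i)/2. The first 5 digits are (1, 0, 1, 1, 0).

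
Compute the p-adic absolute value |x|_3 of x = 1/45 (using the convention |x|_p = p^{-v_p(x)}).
|1/45|_3 = 9

Step 1 — compute v_3(x) by factoring powers of 3 out of the numerator and denominator: v_3(1/45) = -2. Step 2 — apply |x|_p = p^{-v_p(x)} = 3^{2} = 9.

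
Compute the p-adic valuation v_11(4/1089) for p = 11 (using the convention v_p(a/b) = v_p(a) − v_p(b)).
v_11(4/1089) = -2

Factor powers of 11 from the numerator and denominator of the reduced fraction: 4 = 11^0 · 4 and 1089 = 11^2 · 9. Apply v_p(a/b) = v_p(a) − v_p(b): v_11(4/1089) = 0 − 2 = -2.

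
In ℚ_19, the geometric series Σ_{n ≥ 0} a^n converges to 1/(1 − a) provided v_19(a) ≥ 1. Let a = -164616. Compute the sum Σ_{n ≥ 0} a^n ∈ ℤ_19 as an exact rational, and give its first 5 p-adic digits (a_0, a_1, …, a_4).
Σ a^n = 1/(1 − a) = 1/164617;  first 5 digits = (1, 0, 0, 14, 17)

v_19(a) = 3 ≥ 1, so the series converges in ℤ_19 to 1/(1 − a) = 1/(1 − (-164616)) = 1/164617. Expand this rational in ℤ_19: compute digits iteratively via d_i = x_i mod 19, x_{i+1} = (x_i − d_i)/19. The first 5 digits are (1, 0, 0, 14, 17).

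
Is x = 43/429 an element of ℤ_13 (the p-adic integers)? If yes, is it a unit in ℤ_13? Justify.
x ∉ ℤ_13 (v_13(x) = -1 < 0)

ℤ_13 = {x ∈ ℚ_13 : v_13(x) ≥ 0} and ℤ_13^× = {x ∈ ℤ_13 : v_13(x) = 0}. Here v_13(43/429) = v_13(num) − v_13(den) = -1; compare against these criteria.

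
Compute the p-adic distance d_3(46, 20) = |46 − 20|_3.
d_3(46, 20) = 1

Step 1 — x − y = 46 − 20 = 26. Step 2 — v_3(26) = 0 (factor: 26 = (3^0 · 26); the sign does not affect v_p). Step 3 — |x − y|_3 = 3^{0} = 1.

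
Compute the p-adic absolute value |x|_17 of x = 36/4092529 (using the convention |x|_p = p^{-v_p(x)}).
|36/4092529|_17 = 83521

Step 1 — compute v_17(x) by factoring powers of 17 out of the numerator and denominator: v_17(36/4092529) = -4. Step 2 — apply |x|_p = p^{-v_p(x)} = 17^{4} = 83521.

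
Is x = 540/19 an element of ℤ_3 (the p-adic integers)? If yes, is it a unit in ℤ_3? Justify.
x ∈ ℤ_3 but not a unit; v_3(x) = 3 > 0

ℤ_3 = {x ∈ ℚ_3 : v_3(x) ≥ 0} and ℤ_3^× = {x ∈ ℤ_3 : v_3(x) = 0}. Here v_3(540/19) = v_3(num) − v_3(den) = 3; compare against these criteria.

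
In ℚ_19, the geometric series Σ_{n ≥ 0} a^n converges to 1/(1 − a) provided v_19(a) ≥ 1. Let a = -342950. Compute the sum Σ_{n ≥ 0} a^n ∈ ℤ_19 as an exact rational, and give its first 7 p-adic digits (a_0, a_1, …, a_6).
Σ a^n = 1/(1 − a) = 1/342951;  first 7 digits = (1, 0, 0, 7, 16, 18, 10)

v_19(a) = 3 ≥ 1, so the series converges in ℤ_19 to 1/(1 − a) = 1/(1 − (-342950)) = 1/342951. Expand this rational in ℤ_19: compute digits iteratively via d_i = x_i mod 19, x_{i+1} = (x_i − d_i)/19. The first 7 digits are (1, 0, 0, 7, 16, 18, 10).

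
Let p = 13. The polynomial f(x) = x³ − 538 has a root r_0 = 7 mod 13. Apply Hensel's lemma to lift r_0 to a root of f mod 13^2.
r_1 = 98 (mod 169)

Hensel: r_{i+1} = r_i − f(r_i)/f′(r_i) mod 13^{i+2}, where f′(x) = 3x². Iterate:
  r_0 = 7 (mod 13)
  r_1 = 98 (mod 169)
Final: r = 98 with f(r) ≡ 0 mod 13^2.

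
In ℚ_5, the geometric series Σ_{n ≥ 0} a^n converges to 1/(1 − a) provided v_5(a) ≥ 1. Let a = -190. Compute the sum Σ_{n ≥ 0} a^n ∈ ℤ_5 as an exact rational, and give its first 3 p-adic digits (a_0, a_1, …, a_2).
Σ a^n = 1/(1 − a) = 1/191;  first 3 digits = (1, 2, 1)

v_5(a) = 1 ≥ 1, so the series converges in ℤ_5 to 1/(1 − a) = 1/(1 − (-190)) = 1/191. Expand this rational in ℤ_5: compute digits iteratively via d_i = x_i mod 5, x_{i+1} = (x_i − d_i)/5. The first 3 digits are (1, 2, 1).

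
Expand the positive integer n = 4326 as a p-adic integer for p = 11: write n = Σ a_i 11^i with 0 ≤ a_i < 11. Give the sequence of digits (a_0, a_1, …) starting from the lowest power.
(a_0, a_1, …) = (3, 8, 2, 3)

Repeated division by 11 gives the digits low-to-high: 4326 = 3 + 8·11^1 + 2·11^2 + 3·11^3. Digit sequence: (3, 8, 2, 3).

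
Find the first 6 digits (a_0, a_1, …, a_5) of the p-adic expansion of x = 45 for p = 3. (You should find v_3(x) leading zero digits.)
(a_0, …, a_5) = (0, 0, 2, 1, 0, 0)

v_3(45) = 2, so a_0 = ... = a_1 = 0. Factor out: x = 3^2 · u with u = 5 a unit in ℤ_3. Expand u iteratively via a_{v+i} = u_i mod 3, u_{i+1} = (u_i − a_{v+i})/3:
  u_0 = 5;  a_2 = 2;  u_1 = (u_0 − 2)/3 = 1
  u_1 = 1;  a_3 = 1;  u_2 = (u_1 − 1)/3 = 0
  u_2 = 0;  a_4 = 0;  u_3 = (u_2 − 0)/3 = 0
  u_3 = 0;  a_5 = 0;  u_4 = (u_3 − 0)/3 = 0
Digits: (0, 0, 2, 1, 0, 0).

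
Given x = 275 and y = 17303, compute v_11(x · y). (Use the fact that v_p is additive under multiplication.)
v_11(4758325) = 4

v_p(x) = 1 (factor: 275 = 11^1 · 25); v_p(y) = 3 (factor: 17303 = 11^3 · 13). Additivity: v_p(xy) = v_p(x) + v_p(y) = 1 + 3 = 4. (Direct check: xy = 4758325 = 11^4 · (325).)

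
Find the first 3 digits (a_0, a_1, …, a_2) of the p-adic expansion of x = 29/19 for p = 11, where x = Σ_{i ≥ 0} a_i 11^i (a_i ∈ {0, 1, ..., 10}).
(a_0, …, a_2) = (5, 2, 5)

v_11(29/19) = 0 (numerator and denominator both coprime to 11), so x ∈ ℤ_11^×. Compute digits iteratively via a_i = x_i mod 11, x_{i+1} = (x_i − a_i)/11, with x_0 = x:
  x_0 = 29/19;  a_0 = 5;  x_1 = (x_0 − 5)/11 = -6/19
  x_1 = -6/19;  a_1 = 2;  x_2 = (x_1 − 2)/11 = -4/19
  x_2 = -4/19;  a_2 = 5;  x_3 = (x_2 − 5)/11 = -9/19
Digits: (5, 2, 5).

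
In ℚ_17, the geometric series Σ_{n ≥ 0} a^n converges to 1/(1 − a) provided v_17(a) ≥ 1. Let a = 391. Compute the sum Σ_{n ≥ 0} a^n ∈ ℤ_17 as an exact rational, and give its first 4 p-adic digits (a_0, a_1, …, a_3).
Σ a^n = 1/(1 − a) = -1/390;  first 4 digits = (1, 6, 3, 9)

v_17(a) = 1 ≥ 1, so the series converges in ℤ_17 to 1/(1 − a) = 1/(1 − 391) = -1/390. Expand this rational in ℤ_17: compute digits iteratively via d_i = x_i mod 17, x_{i+1} = (x_i − d_i)/17. The first 4 digits are (1, 6, 3, 9).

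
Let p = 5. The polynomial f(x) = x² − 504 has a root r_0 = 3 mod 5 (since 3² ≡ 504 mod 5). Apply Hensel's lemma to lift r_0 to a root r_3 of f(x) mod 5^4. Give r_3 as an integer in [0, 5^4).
r_3 = 498 (mod 625)

Hensel's recurrence: r_{i+1} = r_i − f(r_i)·(f′(r_i))^{-1} mod 5^{i+2}, with f′(x) = 2x. Iterate:
  r_0 = 3 (mod 5)
  r_1 = 23 (mod 25)
  r_2 = 123 (mod 125)
  r_3 = 498 (mod 625)
Final: r_3 = 498, and one checks f(r_3) ≡ 0 mod 5^4.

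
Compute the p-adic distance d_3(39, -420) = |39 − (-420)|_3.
d_3(39, -420) = 1/27

Step 1 — x − y = 39 − (-420) = 459. Step 2 — v_3(459) = 3 (factor: 459 = (3^3 · 17); the sign does not affect v_p). Step 3 — |x − y|_3 = 3^{-3} = 1/27.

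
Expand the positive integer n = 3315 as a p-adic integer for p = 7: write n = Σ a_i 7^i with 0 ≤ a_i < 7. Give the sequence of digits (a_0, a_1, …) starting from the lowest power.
(a_0, a_1, …) = (4, 4, 4, 2, 1)

Repeated division by 7 gives the digits low-to-high: 3315 = 4 + 4·7^1 + 4·7^2 + 2·7^3 + 1·7^4. Digit sequence: (4, 4, 4, 2, 1).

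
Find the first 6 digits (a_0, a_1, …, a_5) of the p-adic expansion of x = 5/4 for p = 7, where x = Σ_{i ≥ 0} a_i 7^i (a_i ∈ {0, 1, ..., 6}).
(a_0, …, a_5) = (3, 5, 1, 5, 1, 5)

v_7(5/4) = 0 (numerator and denominator both coprime to 7), so x ∈ ℤ_7^×. Compute digits iteratively via a_i = x_i mod 7, x_{i+1} = (x_i − a_i)/7, with x_0 = x:
  x_0 = 5/4;  a_0 = 3;  x_1 = (x_0 − 3)/7 = -1/4
  x_1 = -1/4;  a_1 = 5;  x_2 = (x_1 − 5)/7 = -3/4
  x_2 = -3/4;  a_2 = 1;  x_3 = (x_2 − 1)/7 = -1/4
  x_3 = -1/4;  a_3 = 5;  x_4 = (x_3 − 5)/7 = -3/4
  x_4 = -3/4;  a_4 = 1;  x_5 = (x_4 − 1)/7 = -1/4
  x_5 = -1/4;  a_5 = 5;  x_6 = (x_5 − 5)/7 = -3/4
Digits: (3, 5, 1, 5, 1, 5).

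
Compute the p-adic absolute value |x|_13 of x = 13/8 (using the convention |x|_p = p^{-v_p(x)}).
|13/8|_13 = 1/13

Step 1 — compute v_13(x) by factoring powers of 13 out of the numerator and denominator: v_13(13/8) = 1. Step 2 — apply |x|_p = p^{-v_p(x)} = 13^{-1} = 1/13.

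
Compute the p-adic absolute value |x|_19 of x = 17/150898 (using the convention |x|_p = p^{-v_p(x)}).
|17/150898|_19 = 6859

Step 1 — compute v_19(x) by factoring powers of 19 out of the numerator and denominator: v_19(17/150898) = -3. Step 2 — apply |x|_p = p^{-v_p(x)} = 19^{3} = 6859.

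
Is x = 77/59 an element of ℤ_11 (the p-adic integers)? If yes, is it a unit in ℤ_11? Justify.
x ∈ ℤ_11 but not a unit; v_11(x) = 1 > 0

ℤ_11 = {x ∈ ℚ_11 : v_11(x) ≥ 0} and ℤ_11^× = {x ∈ ℤ_11 : v_11(x) = 0}. Here v_11(77/59) = v_11(num) − v_11(den) = 1; compare against these criteria.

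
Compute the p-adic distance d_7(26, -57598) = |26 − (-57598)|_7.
d_7(26, -57598) = 1/2401

Step 1 — x − y = 26 − (-57598) = 57624. Step 2 — v_7(57624) = 4 (factor: 57624 = (7^4 · 24); the sign does not affect v_p). Step 3 — |x − y|_7 = 7^{-4} = 1/2401.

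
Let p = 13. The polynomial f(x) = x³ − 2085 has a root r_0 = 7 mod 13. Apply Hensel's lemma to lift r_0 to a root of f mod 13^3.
r_2 = 189 (mod 2197)

Hensel: r_{i+1} = r_i − f(r_i)/f′(r_i) mod 13^{i+2}, where f′(x) = 3x². Iterate:
  r_0 = 7 (mod 13)
  r_1 = 20 (mod 169)
  r_2 = 189 (mod 2197)
Final: r = 189 with f(r) ≡ 0 mod 13^3.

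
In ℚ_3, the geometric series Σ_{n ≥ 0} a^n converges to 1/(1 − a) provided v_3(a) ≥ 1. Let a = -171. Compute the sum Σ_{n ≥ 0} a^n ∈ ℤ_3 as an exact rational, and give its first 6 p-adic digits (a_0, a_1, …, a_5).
Σ a^n = 1/(1 − a) = 1/172;  first 6 digits = (1, 0, 2, 2, 1, 2)

v_3(a) = 2 ≥ 1, so the series converges in ℤ_3 to 1/(1 − a) = 1/(1 − (-171)) = 1/172. Expand this rational in ℤ_3: compute digits iteratively via d_i = x_i mod 3, x_{i+1} = (x_i − d_i)/3. The first 6 digits are (1, 0, 2, 2, 1, 2).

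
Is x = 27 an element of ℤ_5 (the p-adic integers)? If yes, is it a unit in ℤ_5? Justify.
x ∈ ℤ_5^× (unit); v_5(x) = 0

ℤ_5 = {x ∈ ℚ_5 : v_5(x) ≥ 0} and ℤ_5^× = {x ∈ ℤ_5 : v_5(x) = 0}. Here v_5(27) = v_5(num) − v_5(den) = 0; compare against these criteria.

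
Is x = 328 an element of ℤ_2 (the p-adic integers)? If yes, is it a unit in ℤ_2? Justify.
x ∈ ℤ_2 but not a unit; v_2(x) = 3 > 0

ℤ_2 = {x ∈ ℚ_2 : v_2(x) ≥ 0} and ℤ_2^× = {x ∈ ℤ_2 : v_2(x) = 0}. Here v_2(328) = v_2(num) − v_2(den) = 3; compare against these criteria.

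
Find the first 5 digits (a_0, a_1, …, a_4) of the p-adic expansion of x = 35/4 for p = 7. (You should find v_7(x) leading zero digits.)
(a_0, …, a_4) = (0, 3, 5, 1, 5)

v_7(35/4) = 1, so a_0 = ... = a_0 = 0. Factor out: x = 7^1 · u with u = 5/4 a unit in ℤ_7. Expand u iteratively via a_{v+i} = u_i mod 7, u_{i+1} = (u_i − a_{v+i})/7:
  u_0 = 5/4;  a_1 = 3;  u_1 = (u_0 − 3)/7 = -1/4
  u_1 = -1/4;  a_2 = 5;  u_2 = (u_1 − 5)/7 = -3/4
  u_2 = -3/4;  a_3 = 1;  u_3 = (u_2 − 1)/7 = -1/4
  u_3 = -1/4;  a_4 = 5;  u_4 = (u_3 − 5)/7 = -3/4
Digits: (0, 3, 5, 1, 5).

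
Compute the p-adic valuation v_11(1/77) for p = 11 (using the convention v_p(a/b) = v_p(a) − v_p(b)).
v_11(1/77) = -1

Factor powers of 11 from the numerator and denominator of the reduced fraction: 1 = 11^0 · 1 and 77 = 11^1 · 7. Apply v_p(a/b) = v_p(a) − v_p(b): v_11(1/77) = 0 − 1 = -1.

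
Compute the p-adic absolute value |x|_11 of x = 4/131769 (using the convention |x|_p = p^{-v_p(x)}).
|4/131769|_11 = 14641

Step 1 — compute v_11(x) by factoring powers of 11 out of the numerator and denominator: v_11(4/131769) = -4. Step 2 — apply |x|_p = p^{-v_p(x)} = 11^{4} = 14641.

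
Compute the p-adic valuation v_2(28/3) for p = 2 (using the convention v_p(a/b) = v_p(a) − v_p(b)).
v_2(28/3) = 2

Factor powers of 2 from the numerator and denominator of the reduced fraction: 28 = 2^2 · 7 and 3 = 2^0 · 3. Apply v_p(a/b) = v_p(a) − v_p(b): v_2(28/3) = 2 − 0 = 2.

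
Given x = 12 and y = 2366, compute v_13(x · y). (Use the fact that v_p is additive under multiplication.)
v_13(28392) = 2

v_p(x) = 0 (factor: 12 = 13^0 · 12); v_p(y) = 2 (factor: 2366 = 13^2 · 14). Additivity: v_p(xy) = v_p(x) + v_p(y) = 0 + 2 = 2. (Direct check: xy = 28392 = 13^2 · (168).)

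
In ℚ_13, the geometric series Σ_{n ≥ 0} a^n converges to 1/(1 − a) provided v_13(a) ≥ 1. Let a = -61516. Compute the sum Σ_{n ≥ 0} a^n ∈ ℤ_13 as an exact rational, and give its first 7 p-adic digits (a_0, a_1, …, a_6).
Σ a^n = 1/(1 − a) = 1/61517;  first 7 digits = (1, 0, 0, 11, 10, 12, 3)

v_13(a) = 3 ≥ 1, so the series converges in ℤ_13 to 1/(1 − a) = 1/(1 − (-61516)) = 1/61517. Expand this rational in ℤ_13: compute digits iteratively via d_i = x_i mod 13, x_{i+1} = (x_i − d_i)/13. The first 7 digits are (1, 0, 0, 11, 10, 12, 3).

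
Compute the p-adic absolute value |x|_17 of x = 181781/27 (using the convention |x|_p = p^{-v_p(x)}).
|181781/27|_17 = 1/4913

Step 1 — compute v_17(x) by factoring powers of 17 out of the numerator and denominator: v_17(181781/27) = 3. Step 2 — apply |x|_p = p^{-v_p(x)} = 17^{-3} = 1/4913.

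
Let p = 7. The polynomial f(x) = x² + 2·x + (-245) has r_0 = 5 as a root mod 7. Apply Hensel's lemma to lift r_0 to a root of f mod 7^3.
r_2 = 47 (mod 343)

Hensel: r_{i+1} = r_i − f(r_i)·(f′(r_i))^{-1} mod 7^{i+2}, f′(x) = 2x + 2. Iterate:
  r_0 = 5 (mod 7)
  r_1 = 47 (mod 49)
  r_2 = 47 (mod 343)
Final: r = 47 satisfies f(r) ≡ 0 mod 7^3.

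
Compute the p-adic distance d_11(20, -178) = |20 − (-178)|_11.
d_11(20, -178) = 1/11

Step 1 — x − y = 20 − (-178) = 198. Step 2 — v_11(198) = 1 (factor: 198 = (11^1 · 18); the sign does not affect v_p). Step 3 — |x − y|_11 = 11^{-1} = 1/11.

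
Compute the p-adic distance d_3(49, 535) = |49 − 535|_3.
d_3(49, 535) = 1/243

Step 1 — x − y = 49 − 535 = -486. Step 2 — v_3(-486) = 5 (factor: -486 = −(3^5 · 2); the sign does not affect v_p). Step 3 — |x − y|_3 = 3^{-5} = 1/243.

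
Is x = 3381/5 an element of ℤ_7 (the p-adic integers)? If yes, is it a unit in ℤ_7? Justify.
x ∈ ℤ_7 but not a unit; v_7(x) = 2 > 0

ℤ_7 = {x ∈ ℚ_7 : v_7(x) ≥ 0} and ℤ_7^× = {x ∈ ℤ_7 : v_7(x) = 0}. Here v_7(3381/5) = v_7(num) − v_7(den) = 2; compare against these criteria.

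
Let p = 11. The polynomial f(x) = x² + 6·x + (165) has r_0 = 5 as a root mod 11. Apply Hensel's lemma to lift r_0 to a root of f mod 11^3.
r_2 = 203 (mod 1331)

Hensel: r_{i+1} = r_i − f(r_i)·(f′(r_i))^{-1} mod 11^{i+2}, f′(x) = 2x + 6. Iterate:
  r_0 = 5 (mod 11)
  r_1 = 82 (mod 121)
  r_2 = 203 (mod 1331)
Final: r = 203 satisfies f(r) ≡ 0 mod 11^3.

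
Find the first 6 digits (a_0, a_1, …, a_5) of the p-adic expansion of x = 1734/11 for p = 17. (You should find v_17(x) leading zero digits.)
(a_0, …, a_5) = (0, 0, 16, 13, 10, 4)

v_17(1734/11) = 2, so a_0 = ... = a_1 = 0. Factor out: x = 17^2 · u with u = 6/11 a unit in ℤ_17. Expand u iteratively via a_{v+i} = u_i mod 17, u_{i+1} = (u_i − a_{v+i})/17:
  u_0 = 6/11;  a_2 = 16;  u_1 = (u_0 − 16)/17 = -10/11
  u_1 = -10/11;  a_3 = 13;  u_2 = (u_1 − 13)/17 = -9/11
  u_2 = -9/11;  a_4 = 10;  u_3 = (u_2 − 10)/17 = -7/11
  u_3 = -7/11;  a_5 = 4;  u_4 = (u_3 − 4)/17 = -3/11
Digits: (0, 0, 16, 13, 10, 4).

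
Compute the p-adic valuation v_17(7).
v_17(7) = 0

v_17(n) is the largest exponent k such that 17^k divides n. Factor out: 7 = 17^0 · 7. (Sign doesn't affect v_p.) So v_17(7) = 0.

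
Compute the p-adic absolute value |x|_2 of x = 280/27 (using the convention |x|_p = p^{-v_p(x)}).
|280/27|_2 = 1/8

Step 1 — compute v_2(x) by factoring powers of 2 out of the numerator and denominator: v_2(280/27) = 3. Step 2 — apply |x|_p = p^{-v_p(x)} = 2^{-3} = 1/8.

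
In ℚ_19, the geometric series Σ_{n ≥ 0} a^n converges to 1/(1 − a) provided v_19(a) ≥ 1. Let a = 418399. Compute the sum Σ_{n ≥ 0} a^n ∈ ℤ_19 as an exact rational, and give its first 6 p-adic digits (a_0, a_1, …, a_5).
Σ a^n = 1/(1 − a) = -1/418398;  first 6 digits = (1, 0, 0, 4, 3, 0)

v_19(a) = 3 ≥ 1, so the series converges in ℤ_19 to 1/(1 − a) = 1/(1 − 418399) = -1/418398. Expand this rational in ℤ_19: compute digits iteratively via d_i = x_i mod 19, x_{i+1} = (x_i − d_i)/19. The first 6 digits are (1, 0, 0, 4, 3, 0).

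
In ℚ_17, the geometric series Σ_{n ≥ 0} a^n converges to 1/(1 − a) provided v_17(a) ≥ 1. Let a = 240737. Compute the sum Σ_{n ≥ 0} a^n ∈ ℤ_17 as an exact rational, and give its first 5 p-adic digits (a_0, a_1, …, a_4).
Σ a^n = 1/(1 − a) = -1/240736;  first 5 digits = (1, 0, 0, 15, 2)

v_17(a) = 3 ≥ 1, so the series converges in ℤ_17 to 1/(1 − a) = 1/(1 − 240737) = -1/240736. Expand this rational in ℤ_17: compute digits iteratively via d_i = x_i mod 17, x_{i+1} = (x_i − d_i)/17. The first 5 digits are (1, 0, 0, 15, 2).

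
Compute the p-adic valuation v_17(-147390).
v_17(-147390) = 3

v_17(n) is the largest exponent k such that 17^k divides n. Factor out: -147390 = -17^3 · 30. (Sign doesn't affect v_p.) So v_17(-147390) = 3.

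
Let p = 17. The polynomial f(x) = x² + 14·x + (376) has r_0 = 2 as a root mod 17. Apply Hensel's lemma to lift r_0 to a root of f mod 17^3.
r_2 = 2195 (mod 4913)

Hensel: r_{i+1} = r_i − f(r_i)·(f′(r_i))^{-1} mod 17^{i+2}, f′(x) = 2x + 14. Iterate:
  r_0 = 2 (mod 17)
  r_1 = 172 (mod 289)
  r_2 = 2195 (mod 4913)
Final: r = 2195 satisfies f(r) ≡ 0 mod 17^3.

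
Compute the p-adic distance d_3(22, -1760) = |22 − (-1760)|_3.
d_3(22, -1760) = 1/81

Step 1 — x − y = 22 − (-1760) = 1782. Step 2 — v_3(1782) = 4 (factor: 1782 = (3^4 · 22); the sign does not affect v_p). Step 3 — |x − y|_3 = 3^{-4} = 1/81.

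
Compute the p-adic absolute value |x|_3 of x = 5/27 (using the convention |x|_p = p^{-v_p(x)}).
|5/27|_3 = 27

Step 1 — compute v_3(x) by factoring powers of 3 out of the numerator and denominator: v_3(5/27) = -3. Step 2 — apply |x|_p = p^{-v_p(x)} = 3^{3} = 27.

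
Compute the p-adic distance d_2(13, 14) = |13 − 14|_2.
d_2(13, 14) = 1

Step 1 — x − y = 13 − 14 = -1. Step 2 — v_2(-1) = 0 (factor: -1 = −(2^0 · 1); the sign does not affect v_p). Step 3 — |x − y|_2 = 2^{0} = 1.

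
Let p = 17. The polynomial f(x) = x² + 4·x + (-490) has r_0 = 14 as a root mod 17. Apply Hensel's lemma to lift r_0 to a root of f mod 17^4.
r_3 = 31974 (mod 83521)

Hensel: r_{i+1} = r_i − f(r_i)·(f′(r_i))^{-1} mod 17^{i+2}, f′(x) = 2x + 4. Iterate:
  r_0 = 14 (mod 17)
  r_1 = 184 (mod 289)
  r_2 = 2496 (mod 4913)
  r_3 = 31974 (mod 83521)
Final: r = 31974 satisfies f(r) ≡ 0 mod 17^4.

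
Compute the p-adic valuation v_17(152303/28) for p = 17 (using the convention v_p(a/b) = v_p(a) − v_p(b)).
v_17(152303/28) = 3

Factor powers of 17 from the numerator and denominator of the reduced fraction: 152303 = 17^3 · 31 and 28 = 17^0 · 28. Apply v_p(a/b) = v_p(a) − v_p(b): v_17(152303/28) = 3 − 0 = 3.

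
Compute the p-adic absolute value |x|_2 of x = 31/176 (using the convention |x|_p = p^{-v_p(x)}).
|31/176|_2 = 16

Step 1 — compute v_2(x) by factoring powers of 2 out of the numerator and denominator: v_2(31/176) = -4. Step 2 — apply |x|_p = p^{-v_p(x)} = 2^{4} = 16.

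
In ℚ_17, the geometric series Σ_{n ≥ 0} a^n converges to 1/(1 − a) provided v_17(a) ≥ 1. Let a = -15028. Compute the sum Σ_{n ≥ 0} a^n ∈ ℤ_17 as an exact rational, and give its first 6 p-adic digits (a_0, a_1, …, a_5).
Σ a^n = 1/(1 − a) = 1/15029;  first 6 digits = (1, 0, 16, 13, 0, 6)

v_17(a) = 2 ≥ 1, so the series converges in ℤ_17 to 1/(1 − a) = 1/(1 − (-15028)) = 1/15029. Expand this rational in ℤ_17: compute digits iteratively via d_i = x_i mod 17, x_{i+1} = (x_i − d_i)/17. The first 6 digits are (1, 0, 16, 13, 0, 6).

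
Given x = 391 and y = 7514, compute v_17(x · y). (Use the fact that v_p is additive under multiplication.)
v_17(2937974) = 3

v_p(x) = 1 (factor: 391 = 17^1 · 23); v_p(y) = 2 (factor: 7514 = 17^2 · 26). Additivity: v_p(xy) = v_p(x) + v_p(y) = 1 + 2 = 3. (Direct check: xy = 2937974 = 17^3 · (598).)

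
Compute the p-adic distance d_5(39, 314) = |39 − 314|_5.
d_5(39, 314) = 1/25

Step 1 — x − y = 39 − 314 = -275. Step 2 — v_5(-275) = 2 (factor: -275 = −(5^2 · 11); the sign does not affect v_p). Step 3 — |x − y|_5 = 5^{-2} = 1/25.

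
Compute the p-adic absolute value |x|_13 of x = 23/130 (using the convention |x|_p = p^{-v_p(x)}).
|23/130|_13 = 13

Step 1 — compute v_13(x) by factoring powers of 13 out of the numerator and denominator: v_13(23/130) = -1. Step 2 — apply |x|_p = p^{-v_p(x)} = 13^{1} = 13.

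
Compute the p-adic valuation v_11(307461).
v_11(307461) = 4

v_11(n) is the largest exponent k such that 11^k divides n. Factor out: 307461 = 11^4 · 21. (Sign doesn't affect v_p.) So v_11(307461) = 4.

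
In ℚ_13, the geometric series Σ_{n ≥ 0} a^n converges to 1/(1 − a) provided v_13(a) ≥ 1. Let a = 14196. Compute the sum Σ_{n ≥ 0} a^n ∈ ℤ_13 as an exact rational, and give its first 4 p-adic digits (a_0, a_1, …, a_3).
Σ a^n = 1/(1 − a) = -1/14195;  first 4 digits = (1, 0, 6, 6)

v_13(a) = 2 ≥ 1, so the series converges in ℤ_13 to 1/(1 − a) = 1/(1 − 14196) = -1/14195. Expand this rational in ℤ_13: compute digits iteratively via d_i = x_i mod 13, x_{i+1} = (x_i − d_i)/13. The first 4 digits are (1, 0, 6, 6).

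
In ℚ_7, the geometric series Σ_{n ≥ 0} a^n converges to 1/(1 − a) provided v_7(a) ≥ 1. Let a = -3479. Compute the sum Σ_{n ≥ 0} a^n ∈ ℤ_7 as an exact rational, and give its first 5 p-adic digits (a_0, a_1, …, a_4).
Σ a^n = 1/(1 − a) = 1/3480;  first 5 digits = (1, 0, 6, 3, 6)

v_7(a) = 2 ≥ 1, so the series converges in ℤ_7 to 1/(1 − a) = 1/(1 − (-3479)) = 1/3480. Expand this rational in ℤ_7: compute digits iteratively via d_i = x_i mod 7, x_{i+1} = (x_i − d_i)/7. The first 5 digits are (1, 0, 6, 3, 6).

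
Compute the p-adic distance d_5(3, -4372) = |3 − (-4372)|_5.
d_5(3, -4372) = 1/625

Step 1 — x − y = 3 − (-4372) = 4375. Step 2 — v_5(4375) = 4 (factor: 4375 = (5^4 · 7); the sign does not affect v_p). Step 3 — |x − y|_5 = 5^{-4} = 1/625.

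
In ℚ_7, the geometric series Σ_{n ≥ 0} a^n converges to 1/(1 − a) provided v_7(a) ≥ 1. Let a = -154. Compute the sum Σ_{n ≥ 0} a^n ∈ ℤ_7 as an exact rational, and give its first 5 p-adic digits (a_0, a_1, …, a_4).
Σ a^n = 1/(1 − a) = 1/155;  first 5 digits = (1, 6, 4, 4, 1)

v_7(a) = 1 ≥ 1, so the series converges in ℤ_7 to 1/(1 − a) = 1/(1 − (-154)) = 1/155. Expand this rational in ℤ_7: compute digits iteratively via d_i = x_i mod 7, x_{i+1} = (x_i − d_i)/7. The first 5 digits are (1, 6, 4, 4, 1).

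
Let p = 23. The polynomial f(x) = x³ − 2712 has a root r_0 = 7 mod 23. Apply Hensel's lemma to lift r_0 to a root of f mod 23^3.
r_2 = 3503 (mod 12167)

Hensel: r_{i+1} = r_i − f(r_i)/f′(r_i) mod 23^{i+2}, where f′(x) = 3x². Iterate:
  r_0 = 7 (mod 23)
  r_1 = 329 (mod 529)
  r_2 = 3503 (mod 12167)
Final: r = 3503 with f(r) ≡ 0 mod 23^3.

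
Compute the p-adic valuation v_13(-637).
v_13(-637) = 1

v_13(n) is the largest exponent k such that 13^k divides n. Factor out: -637 = -13^1 · 49. (Sign doesn't affect v_p.) So v_13(-637) = 1.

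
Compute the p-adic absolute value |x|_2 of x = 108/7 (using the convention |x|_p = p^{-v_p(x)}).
|108/7|_2 = 1/4

Step 1 — compute v_2(x) by factoring powers of 2 out of the numerator and denominator: v_2(108/7) = 2. Step 2 — apply |x|_p = p^{-v_p(x)} = 2^{-2} = 1/4.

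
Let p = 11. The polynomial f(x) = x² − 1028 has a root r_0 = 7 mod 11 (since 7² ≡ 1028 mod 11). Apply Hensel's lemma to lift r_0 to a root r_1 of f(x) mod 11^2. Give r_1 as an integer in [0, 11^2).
r_1 = 51 (mod 121)

Hensel's recurrence: r_{i+1} = r_i − f(r_i)·(f′(r_i))^{-1} mod 11^{i+2}, with f′(x) = 2x. Iterate:
  r_0 = 7 (mod 11)
  r_1 = 51 (mod 121)
Final: r_1 = 51, and one checks f(r_1) ≡ 0 mod 11^2.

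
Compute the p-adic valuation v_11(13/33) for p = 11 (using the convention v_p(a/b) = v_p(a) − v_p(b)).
v_11(13/33) = -1

Factor powers of 11 from the numerator and denominator of the reduced fraction: 13 = 11^0 · 13 and 33 = 11^1 · 3. Apply v_p(a/b) = v_p(a) − v_p(b): v_11(13/33) = 0 − 1 = -1.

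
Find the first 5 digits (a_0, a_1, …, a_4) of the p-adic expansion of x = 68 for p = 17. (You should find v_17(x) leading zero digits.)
(a_0, …, a_4) = (0, 4, 0, 0, 0)

v_17(68) = 1, so a_0 = ... = a_0 = 0. Factor out: x = 17^1 · u with u = 4 a unit in ℤ_17. Expand u iteratively via a_{v+i} = u_i mod 17, u_{i+1} = (u_i − a_{v+i})/17:
  u_0 = 4;  a_1 = 4;  u_1 = (u_0 − 4)/17 = 0
  u_1 = 0;  a_2 = 0;  u_2 = (u_1 − 0)/17 = 0
  u_2 = 0;  a_3 = 0;  u_3 = (u_2 − 0)/17 = 0
  u_3 = 0;  a_4 = 0;  u_4 = (u_3 − 0)/17 = 0
Digits: (0, 4, 0, 0, 0).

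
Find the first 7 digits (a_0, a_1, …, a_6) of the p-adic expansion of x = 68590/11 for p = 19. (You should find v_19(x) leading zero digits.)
(a_0, …, a_6) = (0, 0, 0, 13, 8, 3, 5)

v_19(68590/11) = 3, so a_0 = ... = a_2 = 0. Factor out: x = 19^3 · u with u = 10/11 a unit in ℤ_19. Expand u iteratively via a_{v+i} = u_i mod 19, u_{i+1} = (u_i − a_{v+i})/19:
  u_0 = 10/11;  a_3 = 13;  u_1 = (u_0 − 13)/19 = -7/11
  u_1 = -7/11;  a_4 = 8;  u_2 = (u_1 − 8)/19 = -5/11
  u_2 = -5/11;  a_5 = 3;  u_3 = (u_2 − 3)/19 = -2/11
  u_3 = -2/11;  a_6 = 5;  u_4 = (u_3 − 5)/19 = -3/11
Digits: (0, 0, 0, 13, 8, 3, 5).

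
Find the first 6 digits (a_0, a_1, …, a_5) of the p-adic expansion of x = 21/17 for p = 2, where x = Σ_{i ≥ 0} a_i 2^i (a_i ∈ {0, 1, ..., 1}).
(a_0, …, a_5) = (1, 0, 1, 0, 0, 0)

v_2(21/17) = 0 (numerator and denominator both coprime to 2), so x ∈ ℤ_2^×. Compute digits iteratively via a_i = x_i mod 2, x_{i+1} = (x_i − a_i)/2, with x_0 = x:
  x_0 = 21/17;  a_0 = 1;  x_1 = (x_0 − 1)/2 = 2/17
  x_1 = 2/17;  a_1 = 0;  x_2 = (x_1 − 0)/2 = 1/17
  x_2 = 1/17;  a_2 = 1;  x_3 = (x_2 − 1)/2 = -8/17
  x_3 = -8/17;  a_3 = 0;  x_4 = (x_3 − 0)/2 = -4/17
  x_4 = -4/17;  a_4 = 0;  x_5 = (x_4 − 0)/2 = -2/17
  x_5 = -2/17;  a_5 = 0;  x_6 = (x_5 − 0)/2 = -1/17
Digits: (1, 0, 1, 0, 0, 0).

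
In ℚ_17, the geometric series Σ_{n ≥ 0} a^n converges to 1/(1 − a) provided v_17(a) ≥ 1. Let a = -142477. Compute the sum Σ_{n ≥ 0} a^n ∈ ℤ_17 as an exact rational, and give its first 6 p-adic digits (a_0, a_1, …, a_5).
Σ a^n = 1/(1 − a) = 1/142478;  first 6 digits = (1, 0, 0, 5, 15, 16)

v_17(a) = 3 ≥ 1, so the series converges in ℤ_17 to 1/(1 − a) = 1/(1 − (-142477)) = 1/142478. Expand this rational in ℤ_17: compute digits iteratively via d_i = x_i mod 17, x_{i+1} = (x_i − d_i)/17. The first 6 digits are (1, 0, 0, 5, 15, 16).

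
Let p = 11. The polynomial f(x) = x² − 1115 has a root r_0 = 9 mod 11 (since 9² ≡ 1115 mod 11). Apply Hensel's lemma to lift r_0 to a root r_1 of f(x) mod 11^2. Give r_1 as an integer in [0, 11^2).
r_1 = 53 (mod 121)

Hensel's recurrence: r_{i+1} = r_i − f(r_i)·(f′(r_i))^{-1} mod 11^{i+2}, with f′(x) = 2x. Iterate:
  r_0 = 9 (mod 11)
  r_1 = 53 (mod 121)
Final: r_1 = 53, and one checks f(r_1) ≡ 0 mod 11^2.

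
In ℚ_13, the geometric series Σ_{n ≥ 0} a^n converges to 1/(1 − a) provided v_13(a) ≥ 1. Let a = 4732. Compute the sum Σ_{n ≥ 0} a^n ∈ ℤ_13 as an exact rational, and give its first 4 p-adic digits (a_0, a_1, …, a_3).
Σ a^n = 1/(1 − a) = -1/4731;  first 4 digits = (1, 0, 2, 2)

v_13(a) = 2 ≥ 1, so the series converges in ℤ_13 to 1/(1 − a) = 1/(1 − 4732) = -1/4731. Expand this rational in ℤ_13: compute digits iteratively via d_i = x_i mod 13, x_{i+1} = (x_i − d_i)/13. The first 4 digits are (1, 0, 2, 2).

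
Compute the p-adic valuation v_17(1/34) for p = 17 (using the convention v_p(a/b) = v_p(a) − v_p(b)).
v_17(1/34) = -1

Factor powers of 17 from the numerator and denominator of the reduced fraction: 1 = 17^0 · 1 and 34 = 17^1 · 2. Apply v_p(a/b) = v_p(a) − v_p(b): v_17(1/34) = 0 − 1 = -1.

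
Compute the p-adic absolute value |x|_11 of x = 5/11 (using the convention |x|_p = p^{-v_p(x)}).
|5/11|_11 = 11

Step 1 — compute v_11(x) by factoring powers of 11 out of the numerator and denominator: v_11(5/11) = -1. Step 2 — apply |x|_p = p^{-v_p(x)} = 11^{1} = 11.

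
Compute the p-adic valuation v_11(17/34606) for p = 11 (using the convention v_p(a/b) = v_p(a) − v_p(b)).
v_11(17/34606) = -3

Factor powers of 11 from the numerator and denominator of the reduced fraction: 17 = 11^0 · 17 and 34606 = 11^3 · 26. Apply v_p(a/b) = v_p(a) − v_p(b): v_11(17/34606) = 0 − 3 = -3.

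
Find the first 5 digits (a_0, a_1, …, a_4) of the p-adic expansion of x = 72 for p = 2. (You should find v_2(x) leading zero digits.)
(a_0, …, a_4) = (0, 0, 0, 1, 0)

v_2(72) = 3, so a_0 = ... = a_2 = 0. Factor out: x = 2^3 · u with u = 9 a unit in ℤ_2. Expand u iteratively via a_{v+i} = u_i mod 2, u_{i+1} = (u_i − a_{v+i})/2:
  u_0 = 9;  a_3 = 1;  u_1 = (u_0 − 1)/2 = 4
  u_1 = 4;  a_4 = 0;  u_2 = (u_1 − 0)/2 = 2
Digits: (0, 0, 0, 1, 0).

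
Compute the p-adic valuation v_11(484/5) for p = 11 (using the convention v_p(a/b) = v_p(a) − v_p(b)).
v_11(484/5) = 2

Factor powers of 11 from the numerator and denominator of the reduced fraction: 484 = 11^2 · 4 and 5 = 11^0 · 5. Apply v_p(a/b) = v_p(a) − v_p(b): v_11(484/5) = 2 − 0 = 2.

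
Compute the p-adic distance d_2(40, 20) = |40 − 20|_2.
d_2(40, 20) = 1/4

Step 1 — x − y = 40 − 20 = 20. Step 2 — v_2(20) = 2 (factor: 20 = (2^2 · 5); the sign does not affect v_p). Step 3 — |x − y|_2 = 2^{-2} = 1/4.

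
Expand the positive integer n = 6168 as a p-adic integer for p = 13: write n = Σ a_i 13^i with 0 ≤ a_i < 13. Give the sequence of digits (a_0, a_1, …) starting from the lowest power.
(a_0, a_1, …) = (6, 6, 10, 2)

Repeated division by 13 gives the digits low-to-high: 6168 = 6 + 6·13^1 + 10·13^2 + 2·13^3. Digit sequence: (6, 6, 10, 2).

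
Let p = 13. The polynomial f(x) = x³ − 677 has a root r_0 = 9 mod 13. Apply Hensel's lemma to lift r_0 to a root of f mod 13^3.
r_2 = 867 (mod 2197)

Hensel: r_{i+1} = r_i − f(r_i)/f′(r_i) mod 13^{i+2}, where f′(x) = 3x². Iterate:
  r_0 = 9 (mod 13)
  r_1 = 22 (mod 169)
  r_2 = 867 (mod 2197)
Final: r = 867 with f(r) ≡ 0 mod 13^3.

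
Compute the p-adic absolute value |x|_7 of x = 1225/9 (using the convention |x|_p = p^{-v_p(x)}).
|1225/9|_7 = 1/49

Step 1 — compute v_7(x) by factoring powers of 7 out of the numerator and denominator: v_7(1225/9) = 2. Step 2 — apply |x|_p = p^{-v_p(x)} = 7^{-2} = 1/49.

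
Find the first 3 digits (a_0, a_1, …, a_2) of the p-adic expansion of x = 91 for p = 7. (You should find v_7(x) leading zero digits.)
(a_0, …, a_2) = (0, 6, 1)

v_7(91) = 1, so a_0 = ... = a_0 = 0. Factor out: x = 7^1 · u with u = 13 a unit in ℤ_7. Expand u iteratively via a_{v+i} = u_i mod 7, u_{i+1} = (u_i − a_{v+i})/7:
  u_0 = 13;  a_1 = 6;  u_1 = (u_0 − 6)/7 = 1
  u_1 = 1;  a_2 = 1;  u_2 = (u_1 − 1)/7 = 0
Digits: (0, 6, 1).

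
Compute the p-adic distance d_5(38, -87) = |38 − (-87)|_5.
d_5(38, -87) = 1/125

Step 1 — x − y = 38 − (-87) = 125. Step 2 — v_5(125) = 3 (factor: 125 = (5^3 · 1); the sign does not affect v_p). Step 3 — |x − y|_5 = 5^{-3} = 1/125.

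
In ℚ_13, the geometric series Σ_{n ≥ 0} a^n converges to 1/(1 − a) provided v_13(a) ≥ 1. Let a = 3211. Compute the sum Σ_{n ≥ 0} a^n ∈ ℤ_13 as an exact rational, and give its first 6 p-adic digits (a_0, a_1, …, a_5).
Σ a^n = 1/(1 − a) = -1/3210;  first 6 digits = (1, 0, 6, 1, 10, 1)

v_13(a) = 2 ≥ 1, so the series converges in ℤ_13 to 1/(1 − a) = 1/(1 − 3211) = -1/3210. Expand this rational in ℤ_13: compute digits iteratively via d_i = x_i mod 13, x_{i+1} = (x_i − d_i)/13. The first 6 digits are (1, 0, 6, 1, 10, 1).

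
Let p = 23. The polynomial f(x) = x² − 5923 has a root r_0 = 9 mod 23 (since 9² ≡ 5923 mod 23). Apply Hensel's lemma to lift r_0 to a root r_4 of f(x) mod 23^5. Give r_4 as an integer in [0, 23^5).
r_4 = 3003878 (mod 6436343)

Hensel's recurrence: r_{i+1} = r_i − f(r_i)·(f′(r_i))^{-1} mod 23^{i+2}, with f′(x) = 2x. Iterate:
  r_0 = 9 (mod 23)
  r_1 = 216 (mod 529)
  r_2 = 10796 (mod 12167)
  r_3 = 205468 (mod 279841)
  r_4 = 3003878 (mod 6436343)
Final: r_4 = 3003878, and one checks f(r_4) ≡ 0 mod 23^5.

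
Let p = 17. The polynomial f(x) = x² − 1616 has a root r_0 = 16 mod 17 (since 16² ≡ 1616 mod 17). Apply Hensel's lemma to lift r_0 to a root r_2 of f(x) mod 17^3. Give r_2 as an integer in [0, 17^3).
r_2 = 2804 (mod 4913)

Hensel's recurrence: r_{i+1} = r_i − f(r_i)·(f′(r_i))^{-1} mod 17^{i+2}, with f′(x) = 2x. Iterate:
  r_0 = 16 (mod 17)
  r_1 = 203 (mod 289)
  r_2 = 2804 (mod 4913)
Final: r_2 = 2804, and one checks f(r_2) ≡ 0 mod 17^3.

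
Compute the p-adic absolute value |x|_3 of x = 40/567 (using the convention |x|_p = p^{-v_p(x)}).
|40/567|_3 = 81

Step 1 — compute v_3(x) by factoring powers of 3 out of the numerator and denominator: v_3(40/567) = -4. Step 2 — apply |x|_p = p^{-v_p(x)} = 3^{4} = 81.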